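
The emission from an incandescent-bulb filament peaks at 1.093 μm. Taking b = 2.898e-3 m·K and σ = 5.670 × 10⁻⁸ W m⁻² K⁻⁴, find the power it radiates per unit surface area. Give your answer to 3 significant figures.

Wien's law: T = b/λ_max = 2.898×10⁻³/1.093×10⁻⁶ = 2651.42 K.
Then I = σT⁴ = 5.670×10⁻⁸×(2651.42)⁴ = 2.80×10⁶ W/m².

I ≈ 2.80×10⁶ W/m²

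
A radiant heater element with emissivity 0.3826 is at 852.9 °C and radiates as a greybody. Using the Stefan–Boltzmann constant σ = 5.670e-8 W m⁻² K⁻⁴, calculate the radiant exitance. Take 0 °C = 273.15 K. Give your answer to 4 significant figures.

T = 852.9 °C + 273.15 = 1126.05 K.
Stefan–Boltzmann: I = εσT⁴ = 0.3826 × 5.670×10⁻⁸ × (1126.05)⁴ = 3.488×10⁴ W/m².

I ≈ 3.488×10⁴ W/m²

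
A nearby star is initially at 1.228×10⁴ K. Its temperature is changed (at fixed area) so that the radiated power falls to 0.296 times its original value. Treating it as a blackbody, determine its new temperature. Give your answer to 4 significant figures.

T₂ ≈ 9058 K

P ∝ T⁴, so T₂/T₁ = (P₂/P₁)^(1/4) = (0.296)^(1/4) = 0.737603.
T₂ = 1.228×10⁴ × 0.737603 = 9058 K.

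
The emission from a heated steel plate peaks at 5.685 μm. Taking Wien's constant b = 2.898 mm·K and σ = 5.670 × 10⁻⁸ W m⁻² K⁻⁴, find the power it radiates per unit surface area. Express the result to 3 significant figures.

I ≈ 3.83×10³ W/m²

Wien's law: T = b/λ_max = 2.898×10⁻³/5.685×10⁻⁶ = 509.763 K.
Then I = σT⁴ = 5.670×10⁻⁸×(509.763)⁴ = 3.83×10³ W/m².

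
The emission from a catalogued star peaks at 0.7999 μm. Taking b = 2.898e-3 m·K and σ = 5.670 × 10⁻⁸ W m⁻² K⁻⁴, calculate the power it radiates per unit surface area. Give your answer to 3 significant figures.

I ≈ 9.77×10⁶ W/m²

Wien's law: T = b/λ_max = 2.898×10⁻³/7.999×10⁻⁷ = 3622.95 K.
Then I = σT⁴ = 5.670×10⁻⁸×(3622.95)⁴ = 9.77×10⁶ W/m².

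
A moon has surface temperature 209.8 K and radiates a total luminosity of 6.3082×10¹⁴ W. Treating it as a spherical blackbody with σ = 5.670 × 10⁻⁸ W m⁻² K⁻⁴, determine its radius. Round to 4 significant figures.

R ≈ 6.760×10⁵ m

L = 4πR²σT⁴ ⇒ R = √(L/(4πσT⁴)).
σT⁴ = 109.851 W/m², so R = √(6.3082×10¹⁴/(4π×109.851)) = 6.760×10⁵ m.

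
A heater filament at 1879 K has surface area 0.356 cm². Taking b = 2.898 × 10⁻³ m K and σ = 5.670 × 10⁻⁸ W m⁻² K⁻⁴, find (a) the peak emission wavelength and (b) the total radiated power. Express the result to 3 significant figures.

λ_max ≈ 1.54 μm; P ≈ 25.2 W

(a) λ_max = b/T = 2.898×10⁻³/1879 = 1.542×10⁻⁶ m = 1.54 μm.
Area A = 0.356 cm² = 3.56×10⁻⁵ m².
(b) P = σAT⁴ = 5.670×10⁻⁸×3.56×10⁻⁵×(1879)⁴ = 25.2 W.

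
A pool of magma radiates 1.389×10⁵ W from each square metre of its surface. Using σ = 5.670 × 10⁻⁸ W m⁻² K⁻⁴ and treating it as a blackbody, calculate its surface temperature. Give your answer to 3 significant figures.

T ≈ 1.25×10³ K

I = σT⁴, so T = (I/σ)^(1/4) = (1.389×10⁵/(5.670×10⁻⁸))^(1/4) = 1.25×10³ K.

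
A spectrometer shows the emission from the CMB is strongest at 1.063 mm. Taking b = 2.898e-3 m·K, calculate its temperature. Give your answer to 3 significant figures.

T ≈ 2.73 K

Wien's law gives T = b/λ_max = (2.898×10⁻³ m·K)/(1.063×10⁻³ m) = 2.73 K.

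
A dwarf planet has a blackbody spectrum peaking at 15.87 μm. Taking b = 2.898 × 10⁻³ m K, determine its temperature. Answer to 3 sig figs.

T ≈ 183 K

Wien's law gives T = b/λ_max = (2.898×10⁻³ m·K)/(1.587×10⁻⁵ m) = 183 K.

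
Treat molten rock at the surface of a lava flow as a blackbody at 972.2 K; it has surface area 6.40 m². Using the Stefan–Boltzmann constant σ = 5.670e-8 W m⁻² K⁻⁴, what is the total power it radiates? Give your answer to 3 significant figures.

Area A = 6.40 m².
P = σAT⁴ = 5.670×10⁻⁸ × 6.40 × (972.2)⁴ = 3.24×10⁵ W.

P ≈ 3.24×10⁵ W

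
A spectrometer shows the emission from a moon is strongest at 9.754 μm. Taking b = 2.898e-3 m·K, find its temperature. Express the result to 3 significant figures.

Wien's law gives T = b/λ_max = (2.898×10⁻³ m·K)/(9.754×10⁻⁶ m) = 297 K.

T ≈ 297 K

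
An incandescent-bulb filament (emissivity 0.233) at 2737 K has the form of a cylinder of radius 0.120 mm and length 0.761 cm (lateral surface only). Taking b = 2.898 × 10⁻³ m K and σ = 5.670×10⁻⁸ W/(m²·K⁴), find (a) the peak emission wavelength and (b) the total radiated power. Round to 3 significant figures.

λ_max ≈ 1.06×10³ nm; P ≈ 4.25 W

(a) λ_max = b/T = 2.898×10⁻³/2737 = 1.059×10⁻⁶ m = 1.06×10³ nm.
Lateral area A = 2πrL = 2π×1.20×10⁻⁴×7.61×10⁻³ = 5.73780×10⁻⁶ m².
(b) P = εσAT⁴ = 0.233×5.670×10⁻⁸×5.73780×10⁻⁶×(2737)⁴ = 4.25 W.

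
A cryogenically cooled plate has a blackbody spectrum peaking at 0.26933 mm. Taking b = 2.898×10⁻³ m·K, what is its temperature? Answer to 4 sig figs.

Wien's law gives T = b/λ_max = (2.898×10⁻³ m·K)/(2.6933×10⁻⁴ m) = 10.76 K.

T ≈ 10.76 K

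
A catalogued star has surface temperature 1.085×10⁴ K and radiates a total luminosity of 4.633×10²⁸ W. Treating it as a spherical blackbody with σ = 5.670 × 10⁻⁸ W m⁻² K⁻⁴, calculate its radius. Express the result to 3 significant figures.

R ≈ 2.17×10⁹ m

L = 4πR²σT⁴ ⇒ R = √(L/(4πσT⁴)).
σT⁴ = 7.85782×10⁸ W/m², so R = √(4.633×10²⁸/(4π×7.85782×10⁸)) = 2.17×10⁹ m.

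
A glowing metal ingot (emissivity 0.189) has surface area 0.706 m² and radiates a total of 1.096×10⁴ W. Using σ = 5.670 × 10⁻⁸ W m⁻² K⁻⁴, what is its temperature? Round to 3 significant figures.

T ≈ 1.10×10³ K

Area A = 0.706 m².
P = εσAT⁴ ⇒ T = (P/(εσA))^(1/4) = (1.096×10⁴/(0.189×5.670×10⁻⁸×0.706))^(1/4) = 1.10×10³ K.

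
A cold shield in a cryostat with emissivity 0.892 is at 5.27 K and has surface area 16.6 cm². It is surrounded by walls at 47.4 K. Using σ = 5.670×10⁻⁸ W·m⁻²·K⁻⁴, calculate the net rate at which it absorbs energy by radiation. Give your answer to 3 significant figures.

Net gain ≈ 4.24×10⁻⁴ W

Area A = 16.6 cm² = 1.66×10⁻³ m².
Net radiated power P_net = εσA(T⁴ − T₀⁴) = 0.892×5.670×10⁻⁸×1.66×10⁻³×(5.27⁴ − 47.4⁴).
T⁴ − T₀⁴ = 771.334 − 5.04793×10⁶ = -5.04716×10⁶ K⁴, so P_net = -4.24×10⁻⁴ W — negative, meaning a net gain of 4.24×10⁻⁴ W.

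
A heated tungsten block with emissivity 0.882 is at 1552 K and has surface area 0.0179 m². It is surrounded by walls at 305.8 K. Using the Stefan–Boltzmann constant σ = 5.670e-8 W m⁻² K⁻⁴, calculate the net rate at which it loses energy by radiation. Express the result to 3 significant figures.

Area A = 0.0179 m².
Net radiated power P_net = εσA(T⁴ − T₀⁴) = 0.882×5.670×10⁻⁸×0.0179×(1552⁴ − 305.8⁴).
T⁴ − T₀⁴ = 5.80185×10¹² − 8.74480×10⁹ = 5.79311×10¹² K⁴, so P_net = 5.19×10³ W.

Net loss ≈ 5.19×10³ W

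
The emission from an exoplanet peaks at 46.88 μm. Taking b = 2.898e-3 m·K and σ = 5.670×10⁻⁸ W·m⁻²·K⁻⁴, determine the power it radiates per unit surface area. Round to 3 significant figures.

Wien's law: T = b/λ_max = 2.898×10⁻³/4.688×10⁻⁵ = 61.8174 K.
Then I = σT⁴ = 5.670×10⁻⁸×(61.8174)⁴ = 0.828 W/m².

I ≈ 0.828 W/m²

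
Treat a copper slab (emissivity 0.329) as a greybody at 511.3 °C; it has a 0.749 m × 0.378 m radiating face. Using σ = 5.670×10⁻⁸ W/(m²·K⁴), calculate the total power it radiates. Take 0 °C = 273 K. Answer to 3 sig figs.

P ≈ 2.00×10³ W

T = 511.3 °C + 273 = 784.3 K.
Area A = 0.749 × 0.378 = 0.283122 m².
P = εσAT⁴ = 0.329 × 5.670×10⁻⁸ × 0.283122 × (784.3)⁴ = 2.00×10³ W.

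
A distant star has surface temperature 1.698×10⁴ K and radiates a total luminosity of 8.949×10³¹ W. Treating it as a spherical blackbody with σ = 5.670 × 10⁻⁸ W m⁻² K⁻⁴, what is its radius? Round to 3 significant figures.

L = 4πR²σT⁴ ⇒ R = √(L/(4πσT⁴)).
σT⁴ = 4.71339×10⁹ W/m², so R = √(8.949×10³¹/(4π×4.71339×10⁹)) = 3.89×10¹⁰ m.

R ≈ 3.89×10¹⁰ m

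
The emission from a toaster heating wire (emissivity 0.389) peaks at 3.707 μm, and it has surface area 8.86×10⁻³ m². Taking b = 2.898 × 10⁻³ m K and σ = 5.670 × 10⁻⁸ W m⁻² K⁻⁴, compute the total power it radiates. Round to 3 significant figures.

Wien's law: T = b/λ_max = 2.898×10⁻³/3.707×10⁻⁶ = 781.764 K.
Area A = 8.86×10⁻³ m².
Then P = εσAT⁴ = 0.389×5.670×10⁻⁸×8.86×10⁻³×(781.764)⁴ = 73.0 W.

P ≈ 73.0 W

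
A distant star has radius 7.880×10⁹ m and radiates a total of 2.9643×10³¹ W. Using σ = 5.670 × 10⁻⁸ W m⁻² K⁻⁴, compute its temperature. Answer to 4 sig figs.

Surface area A = 4πR² = 4π(7.880×10⁹ m)² = 7.80301×10²⁰ m².
P = σAT⁴ ⇒ T = (P/(σA))^(1/4) = (2.9643×10³¹/(5.670×10⁻⁸×7.80301×10²⁰))^(1/4) = 2.861×10⁴ K.

T ≈ 2.861×10⁴ K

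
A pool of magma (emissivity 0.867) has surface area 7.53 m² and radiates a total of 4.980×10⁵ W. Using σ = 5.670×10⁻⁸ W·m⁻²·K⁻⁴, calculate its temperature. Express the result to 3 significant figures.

Area A = 7.53 m².
P = εσAT⁴ ⇒ T = (P/(εσA))^(1/4) = (4.980×10⁵/(0.867×5.670×10⁻⁸×7.53))^(1/4) = 1.08×10³ K.

T ≈ 1.08×10³ K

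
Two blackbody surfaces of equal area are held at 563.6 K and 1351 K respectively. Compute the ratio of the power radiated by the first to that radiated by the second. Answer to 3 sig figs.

With equal areas, P₁/P₂ = (T₁/T₂)⁴ = (563.6/1351)⁴ = 0.0303.

P₁/P₂ ≈ 0.0303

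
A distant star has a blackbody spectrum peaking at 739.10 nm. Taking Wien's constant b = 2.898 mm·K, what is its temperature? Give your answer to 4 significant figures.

Wien's law gives T = b/λ_max = (2.898×10⁻³ m·K)/(7.3910×10⁻⁷ m) = 3921 K.

T ≈ 3921 K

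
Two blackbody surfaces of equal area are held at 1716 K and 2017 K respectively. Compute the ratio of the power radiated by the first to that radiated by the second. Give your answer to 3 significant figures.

P₁/P₂ ≈ 0.524

With equal areas, P₁/P₂ = (T₁/T₂)⁴ = (1716/2017)⁴ = 0.524.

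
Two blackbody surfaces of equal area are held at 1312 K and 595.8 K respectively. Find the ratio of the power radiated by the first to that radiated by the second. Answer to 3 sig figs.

P₁/P₂ ≈ 23.5

With equal areas, P₁/P₂ = (T₁/T₂)⁴ = (1312/595.8)⁴ = 23.5.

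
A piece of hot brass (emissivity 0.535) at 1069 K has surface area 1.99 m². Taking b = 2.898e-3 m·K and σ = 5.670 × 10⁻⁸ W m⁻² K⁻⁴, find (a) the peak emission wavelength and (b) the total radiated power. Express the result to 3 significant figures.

λ_max ≈ 2.71×10³ nm; P ≈ 7.88×10⁴ W

(a) λ_max = b/T = 2.898×10⁻³/1069 = 2.711×10⁻⁶ m = 2.71×10³ nm.
Area A = 1.99 m².
(b) P = εσAT⁴ = 0.535×5.670×10⁻⁸×1.99×(1069)⁴ = 7.88×10⁴ W.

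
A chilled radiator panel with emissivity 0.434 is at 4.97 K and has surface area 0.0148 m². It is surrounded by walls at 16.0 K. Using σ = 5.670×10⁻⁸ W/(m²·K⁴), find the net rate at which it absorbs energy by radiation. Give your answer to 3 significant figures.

Net gain ≈ 2.36×10⁻⁵ W

Area A = 0.0148 m².
Net radiated power P_net = εσA(T⁴ − T₀⁴) = 0.434×5.670×10⁻⁸×0.0148×(4.97⁴ − 16.0⁴).
T⁴ − T₀⁴ = 610.134 − 65536.0 = -64925.9 K⁴, so P_net = -2.36×10⁻⁵ W — negative, meaning a net gain of 2.36×10⁻⁵ W.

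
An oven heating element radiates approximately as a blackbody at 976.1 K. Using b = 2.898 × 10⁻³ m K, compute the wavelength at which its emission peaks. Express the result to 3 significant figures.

λ_max ≈ 2.97×10³ nm

Wien's displacement law: λ_max = b/T = (2.898×10⁻³ m·K)/(976.1 K) = 2.969×10⁻⁶ m.
That is 2.97×10³ nm, in the infrared range.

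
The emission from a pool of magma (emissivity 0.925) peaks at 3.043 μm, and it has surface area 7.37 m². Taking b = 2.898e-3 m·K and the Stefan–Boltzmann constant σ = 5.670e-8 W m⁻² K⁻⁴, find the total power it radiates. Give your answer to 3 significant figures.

Wien's law: T = b/λ_max = 2.898×10⁻³/3.043×10⁻⁶ = 952.350 K.
Area A = 7.37 m².
Then P = εσAT⁴ = 0.925×5.670×10⁻⁸×7.37×(952.350)⁴ = 3.18×10⁵ W.

P ≈ 3.18×10⁵ W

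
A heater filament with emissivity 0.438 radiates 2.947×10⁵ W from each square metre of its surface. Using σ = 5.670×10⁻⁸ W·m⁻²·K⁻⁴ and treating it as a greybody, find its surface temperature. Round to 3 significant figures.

T ≈ 1.86×10³ K

I = εσT⁴, so T = (I/εσ)^(1/4) = (2.947×10⁵/(0.438×5.670×10⁻⁸))^(1/4) = 1.86×10³ K.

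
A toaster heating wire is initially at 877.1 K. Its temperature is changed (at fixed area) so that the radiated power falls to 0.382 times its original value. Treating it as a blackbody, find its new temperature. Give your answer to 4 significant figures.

P ∝ T⁴, so T₂/T₁ = (P₂/P₁)^(1/4) = (0.382)^(1/4) = 0.786169.
T₂ = 877.1 × 0.786169 = 689.5 K.

T₂ ≈ 689.5 K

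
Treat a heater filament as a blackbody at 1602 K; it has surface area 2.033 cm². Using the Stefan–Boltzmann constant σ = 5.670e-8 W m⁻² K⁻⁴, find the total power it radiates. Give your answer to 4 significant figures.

P ≈ 75.92 W

Area A = 2.033 cm² = 2.033×10⁻⁴ m².
P = σAT⁴ = 5.670×10⁻⁸ × 2.033×10⁻⁴ × (1602)⁴ = 75.92 W.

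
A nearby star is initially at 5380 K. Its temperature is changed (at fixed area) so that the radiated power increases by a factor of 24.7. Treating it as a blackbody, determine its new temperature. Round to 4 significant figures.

T₂ ≈ 1.199×10⁴ K

P ∝ T⁴, so T₂/T₁ = (P₂/P₁)^(1/4) = (24.7)^(1/4) = 2.22933.
T₂ = 5380 × 2.22933 = 1.199×10⁴ K.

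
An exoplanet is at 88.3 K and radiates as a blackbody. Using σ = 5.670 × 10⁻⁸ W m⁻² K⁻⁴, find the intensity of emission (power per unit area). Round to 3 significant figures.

I ≈ 3.45 W/m²

Stefan–Boltzmann: I = σT⁴ = 5.670×10⁻⁸ × (88.3)⁴ = 3.45 W/m².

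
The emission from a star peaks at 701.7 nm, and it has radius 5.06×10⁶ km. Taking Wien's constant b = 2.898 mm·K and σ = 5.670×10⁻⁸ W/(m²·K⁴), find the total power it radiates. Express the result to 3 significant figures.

Wien's law: T = b/λ_max = 2.898×10⁻³/7.017×10⁻⁷ = 4129.97 K.
Surface area A = 4πR² = 4π(5.06×10⁹ m)² = 3.21744×10²⁰ m².
Then P = σAT⁴ = 5.670×10⁻⁸×3.21744×10²⁰×(4129.97)⁴ = 5.31×10²⁷ W.

P ≈ 5.31×10²⁷ W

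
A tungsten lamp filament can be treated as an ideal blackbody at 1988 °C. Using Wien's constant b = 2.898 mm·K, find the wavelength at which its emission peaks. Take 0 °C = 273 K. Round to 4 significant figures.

T = 1988 °C + 273 = 2261 K.
Wien's displacement law: λ_max = b/T = (2.898×10⁻³ m·K)/(2261 K) = 1.2817×10⁻⁶ m.
That is 1.282 μm, in the infrared range.

λ_max ≈ 1.282 μm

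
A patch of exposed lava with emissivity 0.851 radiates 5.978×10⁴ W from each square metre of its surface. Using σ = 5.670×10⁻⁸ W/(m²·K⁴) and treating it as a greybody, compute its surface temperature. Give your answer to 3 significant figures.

I = εσT⁴, so T = (I/εσ)^(1/4) = (5.978×10⁴/(0.851×5.670×10⁻⁸))^(1/4) = 1.06×10³ K.

T ≈ 1.06×10³ K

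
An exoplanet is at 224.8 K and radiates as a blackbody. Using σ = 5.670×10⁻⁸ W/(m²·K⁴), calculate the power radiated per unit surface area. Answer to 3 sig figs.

Stefan–Boltzmann: I = σT⁴ = 5.670×10⁻⁸ × (224.8)⁴ = 145 W/m².

I ≈ 145 W/m²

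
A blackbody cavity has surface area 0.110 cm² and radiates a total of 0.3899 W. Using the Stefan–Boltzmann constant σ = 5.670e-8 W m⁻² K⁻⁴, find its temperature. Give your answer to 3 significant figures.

Area A = 0.110 cm² = 1.10×10⁻⁵ m².
P = σAT⁴ ⇒ T = (P/(σA))^(1/4) = (0.3899/(5.670×10⁻⁸×1.10×10⁻⁵))^(1/4) = 889 K.

T ≈ 889 K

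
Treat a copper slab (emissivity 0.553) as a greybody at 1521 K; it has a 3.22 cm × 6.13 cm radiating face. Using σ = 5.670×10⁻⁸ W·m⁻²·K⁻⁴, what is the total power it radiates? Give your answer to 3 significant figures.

P ≈ 331 W

Area A = 0.0322 × 0.0613 = 1.97386×10⁻³ m².
P = εσAT⁴ = 0.553 × 5.670×10⁻⁸ × 1.97386×10⁻³ × (1521)⁴ = 331 W.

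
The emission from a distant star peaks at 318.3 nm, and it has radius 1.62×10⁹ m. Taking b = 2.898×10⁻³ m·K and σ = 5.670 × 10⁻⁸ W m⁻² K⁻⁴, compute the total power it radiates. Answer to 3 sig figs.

P ≈ 1.28×10²⁸ W

Wien's law: T = b/λ_max = 2.898×10⁻³/3.183×10⁻⁷ = 9104.62 K.
Surface area A = 4πR² = 4π(1.62×10⁹ m)² = 3.29792×10¹⁹ m².
Then P = σAT⁴ = 5.670×10⁻⁸×3.29792×10¹⁹×(9104.62)⁴ = 1.28×10²⁸ W.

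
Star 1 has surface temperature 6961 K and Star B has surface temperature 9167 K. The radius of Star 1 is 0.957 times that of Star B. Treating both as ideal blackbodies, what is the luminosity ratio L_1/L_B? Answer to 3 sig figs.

L_1/L_B ≈ 0.305

L ∝ R²T⁴, so L_1/L_B = (R_1/R_B)²(T_1/T_B)⁴ = (0.957)² × (6961/9167)⁴ = 0.915849 × 0.332489 = 0.305.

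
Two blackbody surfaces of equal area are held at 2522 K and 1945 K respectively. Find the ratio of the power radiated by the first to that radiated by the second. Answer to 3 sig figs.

With equal areas, P₁/P₂ = (T₁/T₂)⁴ = (2522/1945)⁴ = 2.83.

P₁/P₂ ≈ 2.83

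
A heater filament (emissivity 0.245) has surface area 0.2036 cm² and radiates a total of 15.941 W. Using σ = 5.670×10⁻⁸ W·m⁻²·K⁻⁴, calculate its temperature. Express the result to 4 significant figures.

Area A = 0.2036 cm² = 2.036×10⁻⁵ m².
P = εσAT⁴ ⇒ T = (P/(εσA))^(1/4) = (15.941/(0.245×5.670×10⁻⁸×2.036×10⁻⁵))^(1/4) = 2740 K.

T ≈ 2740 K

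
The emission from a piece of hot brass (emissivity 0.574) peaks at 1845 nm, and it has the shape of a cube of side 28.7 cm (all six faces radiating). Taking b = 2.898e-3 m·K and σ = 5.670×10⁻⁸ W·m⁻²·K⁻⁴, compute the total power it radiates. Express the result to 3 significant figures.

P ≈ 9.79×10⁴ W

Wien's law: T = b/λ_max = 2.898×10⁻³/1.845×10⁻⁶ = 1570.73 K.
Area A = 6s² = 6×(0.287 m)² = 0.494214 m².
Then P = εσAT⁴ = 0.574×5.670×10⁻⁸×0.494214×(1570.73)⁴ = 9.79×10⁴ W.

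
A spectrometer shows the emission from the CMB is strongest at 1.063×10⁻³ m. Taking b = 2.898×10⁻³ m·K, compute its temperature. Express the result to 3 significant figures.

Wien's law gives T = b/λ_max = (2.898×10⁻³ m·K)/(1.063×10⁻³ m) = 2.73 K.

T ≈ 2.73 K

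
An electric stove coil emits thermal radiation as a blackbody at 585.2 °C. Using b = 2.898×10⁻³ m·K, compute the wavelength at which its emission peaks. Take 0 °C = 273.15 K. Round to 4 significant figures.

λ_max ≈ 3.376 μm

T = 585.2 °C + 273.15 = 858.35 K.
Wien's displacement law: λ_max = b/T = (2.898×10⁻³ m·K)/(858.35 K) = 3.3762×10⁻⁶ m.
That is 3.376 μm, in the infrared range.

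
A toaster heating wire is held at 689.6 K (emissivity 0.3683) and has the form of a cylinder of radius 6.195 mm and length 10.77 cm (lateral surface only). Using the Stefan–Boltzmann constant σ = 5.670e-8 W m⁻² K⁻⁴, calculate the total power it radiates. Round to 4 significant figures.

Lateral area A = 2πrL = 2π×6.195×10⁻³×0.1077 = 4.19215×10⁻³ m².
P = εσAT⁴ = 0.3683 × 5.670×10⁻⁸ × 4.19215×10⁻³ × (689.6)⁴ = 19.80 W.

P ≈ 19.80 W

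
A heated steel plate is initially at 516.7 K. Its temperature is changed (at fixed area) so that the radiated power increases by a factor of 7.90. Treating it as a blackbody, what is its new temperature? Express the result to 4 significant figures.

T₂ ≈ 866.3 K

P ∝ T⁴, so T₂/T₁ = (P₂/P₁)^(1/4) = (7.90)^(1/4) = 1.67651.
T₂ = 516.7 × 1.67651 = 866.3 K.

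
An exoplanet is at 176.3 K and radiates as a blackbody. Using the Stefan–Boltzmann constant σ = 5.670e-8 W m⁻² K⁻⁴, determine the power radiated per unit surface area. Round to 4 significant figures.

Stefan–Boltzmann: I = σT⁴ = 5.670×10⁻⁸ × (176.3)⁴ = 54.78 W/m².

I ≈ 54.78 W/m²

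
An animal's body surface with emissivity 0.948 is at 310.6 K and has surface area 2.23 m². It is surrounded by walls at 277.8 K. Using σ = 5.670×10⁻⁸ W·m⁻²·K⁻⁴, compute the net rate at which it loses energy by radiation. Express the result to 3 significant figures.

Area A = 2.23 m².
Net radiated power P_net = εσA(T⁴ − T₀⁴) = 0.948×5.670×10⁻⁸×2.23×(310.6⁴ − 277.8⁴).
T⁴ − T₀⁴ = 9.30692×10⁹ − 5.95565×10⁹ = 3.35127×10⁹ K⁴, so P_net = 402 W.

Net loss ≈ 402 W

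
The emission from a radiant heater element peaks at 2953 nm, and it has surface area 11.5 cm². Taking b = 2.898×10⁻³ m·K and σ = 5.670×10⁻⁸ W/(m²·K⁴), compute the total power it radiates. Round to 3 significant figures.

Wien's law: T = b/λ_max = 2.898×10⁻³/2.953×10⁻⁶ = 981.375 K.
Area A = 11.5 cm² = 1.15×10⁻³ m².
Then P = σAT⁴ = 5.670×10⁻⁸×1.15×10⁻³×(981.375)⁴ = 60.5 W.

P ≈ 60.5 W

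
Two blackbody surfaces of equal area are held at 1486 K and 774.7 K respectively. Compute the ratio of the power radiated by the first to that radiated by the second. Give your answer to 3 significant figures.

With equal areas, P₁/P₂ = (T₁/T₂)⁴ = (1486/774.7)⁴ = 13.5.

P₁/P₂ ≈ 13.5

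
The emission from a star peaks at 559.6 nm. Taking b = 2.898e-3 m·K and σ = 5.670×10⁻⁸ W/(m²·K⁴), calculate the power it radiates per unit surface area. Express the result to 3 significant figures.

Wien's law: T = b/λ_max = 2.898×10⁻³/5.596×10⁻⁷ = 5178.70 K.
Then I = σT⁴ = 5.670×10⁻⁸×(5178.70)⁴ = 4.08×10⁷ W/m².

I ≈ 4.08×10⁷ W/m²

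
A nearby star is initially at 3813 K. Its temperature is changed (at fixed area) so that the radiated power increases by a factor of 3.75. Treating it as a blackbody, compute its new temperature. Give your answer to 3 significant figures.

P ∝ T⁴, so T₂/T₁ = (P₂/P₁)^(1/4) = (3.75)^(1/4) = 1.39158.
T₂ = 3813 × 1.39158 = 5.31×10³ K.

T₂ ≈ 5.31×10³ K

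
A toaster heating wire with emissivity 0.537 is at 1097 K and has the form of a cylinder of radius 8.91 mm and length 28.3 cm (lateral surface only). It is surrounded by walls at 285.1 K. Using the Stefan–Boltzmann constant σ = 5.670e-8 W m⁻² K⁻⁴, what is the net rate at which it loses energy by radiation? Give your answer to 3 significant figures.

Lateral area A = 2πrL = 2π×8.91×10⁻³×0.283 = 0.0158432 m².
Net radiated power P_net = εσA(T⁴ − T₀⁴) = 0.537×5.670×10⁻⁸×0.0158432×(1097⁴ − 285.1⁴).
T⁴ − T₀⁴ = 1.44819×10¹² − 6.60677×10⁹ = 1.44158×10¹² K⁴, so P_net = 695 W.

Net loss ≈ 695 W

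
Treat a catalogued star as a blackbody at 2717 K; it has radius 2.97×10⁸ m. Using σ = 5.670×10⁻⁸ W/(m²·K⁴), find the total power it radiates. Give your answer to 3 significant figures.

Surface area A = 4πR² = 4π(2.97×10⁸ m)² = 1.10847×10¹⁸ m².
P = σAT⁴ = 5.670×10⁻⁸ × 1.10847×10¹⁸ × (2717)⁴ = 3.43×10²⁴ W.

P ≈ 3.43×10²⁴ W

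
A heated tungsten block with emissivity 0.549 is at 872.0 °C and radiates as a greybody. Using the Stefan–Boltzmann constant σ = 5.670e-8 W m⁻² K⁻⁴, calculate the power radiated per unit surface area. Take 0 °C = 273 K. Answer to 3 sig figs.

I ≈ 5.35×10⁴ W/m²

T = 872.0 °C + 273 = 1145.0 K.
Stefan–Boltzmann: I = εσT⁴ = 0.549 × 5.670×10⁻⁸ × (1145.0)⁴ = 5.35×10⁴ W/m².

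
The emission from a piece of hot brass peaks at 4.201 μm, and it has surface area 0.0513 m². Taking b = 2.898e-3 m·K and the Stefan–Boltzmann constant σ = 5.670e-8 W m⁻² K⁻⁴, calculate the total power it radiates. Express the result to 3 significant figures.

P ≈ 659 W

Wien's law: T = b/λ_max = 2.898×10⁻³/4.201×10⁻⁶ = 689.836 K.
Area A = 0.0513 m².
Then P = σAT⁴ = 5.670×10⁻⁸×0.0513×(689.836)⁴ = 659 W.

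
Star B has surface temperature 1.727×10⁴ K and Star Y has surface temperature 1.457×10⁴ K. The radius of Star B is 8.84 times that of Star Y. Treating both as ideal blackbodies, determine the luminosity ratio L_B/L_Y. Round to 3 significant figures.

L_B/L_Y ≈ 154

L ∝ R²T⁴, so L_B/L_Y = (R_B/R_Y)²(T_B/T_Y)⁴ = (8.84)² × (1.727×10⁴/1.457×10⁴)⁴ = 78.1456 × 1.97393 = 154.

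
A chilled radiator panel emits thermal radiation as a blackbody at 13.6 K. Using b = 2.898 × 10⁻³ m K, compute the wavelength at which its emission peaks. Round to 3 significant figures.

λ_max ≈ 0.213 mm

Wien's displacement law: λ_max = b/T = (2.898×10⁻³ m·K)/(13.6 K) = 2.131×10⁻⁴ m.
That is 0.213 mm, in the infrared range.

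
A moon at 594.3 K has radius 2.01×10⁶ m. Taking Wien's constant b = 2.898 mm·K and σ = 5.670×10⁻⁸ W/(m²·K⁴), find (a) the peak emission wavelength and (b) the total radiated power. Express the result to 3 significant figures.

λ_max ≈ 4.88 μm; P ≈ 3.59×10¹⁷ W

(a) λ_max = b/T = 2.898×10⁻³/594.3 = 4.876×10⁻⁶ m = 4.88 μm.
Surface area A = 4πR² = 4π(2.01×10⁶ m)² = 5.07694×10¹³ m².
(b) P = σAT⁴ = 5.670×10⁻⁸×5.07694×10¹³×(594.3)⁴ = 3.59×10¹⁷ W.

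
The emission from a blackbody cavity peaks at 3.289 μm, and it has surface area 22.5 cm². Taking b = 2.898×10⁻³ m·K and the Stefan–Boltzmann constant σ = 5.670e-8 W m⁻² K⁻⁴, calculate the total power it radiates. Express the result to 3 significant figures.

P ≈ 76.9 W

Wien's law: T = b/λ_max = 2.898×10⁻³/3.289×10⁻⁶ = 881.119 K.
Area A = 22.5 cm² = 2.25×10⁻³ m².
Then P = σAT⁴ = 5.670×10⁻⁸×2.25×10⁻³×(881.119)⁴ = 76.9 W.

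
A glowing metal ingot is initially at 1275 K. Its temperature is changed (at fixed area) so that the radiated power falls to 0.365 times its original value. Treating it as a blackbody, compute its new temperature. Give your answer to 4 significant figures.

P ∝ T⁴, so T₂/T₁ = (P₂/P₁)^(1/4) = (0.365)^(1/4) = 0.777272.
T₂ = 1275 × 0.777272 = 991.0 K.

T₂ ≈ 991.0 K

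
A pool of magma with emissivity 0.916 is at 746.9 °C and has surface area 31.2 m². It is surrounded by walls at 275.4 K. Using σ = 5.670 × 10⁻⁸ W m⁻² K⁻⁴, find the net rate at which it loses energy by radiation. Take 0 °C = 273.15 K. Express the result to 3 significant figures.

Net loss ≈ 1.75×10⁶ W

T = 746.9 °C + 273.15 = 1020.05 K.
Area A = 31.2 m².
Net radiated power P_net = εσA(T⁴ − T₀⁴) = 0.916×5.670×10⁻⁸×31.2×(1020.05⁴ − 275.4⁴).
T⁴ − T₀⁴ = 1.08264×10¹² − 5.75249×10⁹ = 1.07689×10¹² K⁴, so P_net = 1.75×10⁶ W.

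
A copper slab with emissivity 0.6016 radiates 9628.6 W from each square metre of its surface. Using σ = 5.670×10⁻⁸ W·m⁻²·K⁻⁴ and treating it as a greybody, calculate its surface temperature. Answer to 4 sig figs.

T ≈ 728.9 K

I = εσT⁴, so T = (I/εσ)^(1/4) = (9628.6/(0.6016×5.670×10⁻⁸))^(1/4) = 728.9 K.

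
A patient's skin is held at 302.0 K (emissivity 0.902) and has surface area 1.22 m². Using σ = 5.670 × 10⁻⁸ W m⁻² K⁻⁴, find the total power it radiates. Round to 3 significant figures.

P ≈ 519 W

Area A = 1.22 m².
P = εσAT⁴ = 0.902 × 5.670×10⁻⁸ × 1.22 × (302.0)⁴ = 519 W.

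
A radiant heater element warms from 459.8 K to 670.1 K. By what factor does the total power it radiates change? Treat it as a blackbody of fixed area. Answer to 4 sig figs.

P ∝ T⁴, so P₂/P₁ = (T₂/T₁)⁴ = (670.1/459.8)⁴ = (1.45737)⁴ = 4.511.

P₂/P₁ ≈ 4.511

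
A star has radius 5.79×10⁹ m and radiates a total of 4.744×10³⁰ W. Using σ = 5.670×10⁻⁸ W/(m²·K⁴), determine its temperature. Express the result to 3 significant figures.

Surface area A = 4πR² = 4π(5.79×10⁹ m)² = 4.21276×10²⁰ m².
P = σAT⁴ ⇒ T = (P/(σA))^(1/4) = (4.744×10³⁰/(5.670×10⁻⁸×4.21276×10²⁰))^(1/4) = 2.11×10⁴ K.

T ≈ 2.11×10⁴ K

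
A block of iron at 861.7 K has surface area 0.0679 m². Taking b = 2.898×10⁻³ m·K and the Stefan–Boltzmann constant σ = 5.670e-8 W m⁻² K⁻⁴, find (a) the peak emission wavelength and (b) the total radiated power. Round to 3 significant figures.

λ_max ≈ 3.36 μm; P ≈ 2.12×10³ W

(a) λ_max = b/T = 2.898×10⁻³/861.7 = 3.363×10⁻⁶ m = 3.36 μm.
Area A = 0.0679 m².
(b) P = σAT⁴ = 5.670×10⁻⁸×0.0679×(861.7)⁴ = 2.12×10³ W.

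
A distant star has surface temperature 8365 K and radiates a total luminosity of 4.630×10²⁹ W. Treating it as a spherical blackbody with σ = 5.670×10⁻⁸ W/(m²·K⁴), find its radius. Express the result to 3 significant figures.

R ≈ 1.15×10¹⁰ m

L = 4πR²σT⁴ ⇒ R = √(L/(4πσT⁴)).
σT⁴ = 2.77618×10⁸ W/m², so R = √(4.630×10²⁹/(4π×2.77618×10⁸)) = 1.15×10¹⁰ m.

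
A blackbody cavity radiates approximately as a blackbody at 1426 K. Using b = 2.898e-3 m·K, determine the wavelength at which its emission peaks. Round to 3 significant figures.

λ_max ≈ 2.03 μm

Wien's displacement law: λ_max = b/T = (2.898×10⁻³ m·K)/(1426 K) = 2.032×10⁻⁶ m.
That is 2.03 μm, in the infrared range.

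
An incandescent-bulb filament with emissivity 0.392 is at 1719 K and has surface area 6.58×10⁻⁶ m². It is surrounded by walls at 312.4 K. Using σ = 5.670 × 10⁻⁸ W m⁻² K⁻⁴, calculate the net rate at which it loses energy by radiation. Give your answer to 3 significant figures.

Area A = 6.58×10⁻⁶ m².
Net radiated power P_net = εσA(T⁴ − T₀⁴) = 0.392×5.670×10⁻⁸×6.58×10⁻⁶×(1719⁴ − 312.4⁴).
T⁴ − T₀⁴ = 8.73179×10¹² − 9.52454×10⁹ = 8.72227×10¹² K⁴, so P_net = 1.28 W.

Net loss ≈ 1.28 W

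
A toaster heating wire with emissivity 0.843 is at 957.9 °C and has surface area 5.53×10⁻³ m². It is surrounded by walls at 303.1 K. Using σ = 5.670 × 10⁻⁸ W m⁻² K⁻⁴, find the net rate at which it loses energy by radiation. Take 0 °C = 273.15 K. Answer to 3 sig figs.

Net loss ≈ 605 W

T = 957.9 °C + 273.15 = 1231.05 K.
Area A = 5.53×10⁻³ m².
Net radiated power P_net = εσA(T⁴ − T₀⁴) = 0.843×5.670×10⁻⁸×5.53×10⁻³×(1231.05⁴ − 303.1⁴).
T⁴ − T₀⁴ = 2.29669×10¹² − 8.44003×10⁹ = 2.28825×10¹² K⁴, so P_net = 605 W.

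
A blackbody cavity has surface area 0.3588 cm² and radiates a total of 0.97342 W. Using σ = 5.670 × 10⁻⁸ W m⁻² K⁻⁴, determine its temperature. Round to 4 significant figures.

Area A = 0.3588 cm² = 3.588×10⁻⁵ m².
P = σAT⁴ ⇒ T = (P/(σA))^(1/4) = (0.97342/(5.670×10⁻⁸×3.588×10⁻⁵))^(1/4) = 831.7 K.

T ≈ 831.7 K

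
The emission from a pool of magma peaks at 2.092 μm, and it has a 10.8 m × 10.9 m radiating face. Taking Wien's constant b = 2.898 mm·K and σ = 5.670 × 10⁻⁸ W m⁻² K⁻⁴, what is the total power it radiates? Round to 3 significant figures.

P ≈ 2.46×10⁷ W

Wien's law: T = b/λ_max = 2.898×10⁻³/2.092×10⁻⁶ = 1385.28 K.
Area A = 10.8 × 10.9 = 117.72 m².
Then P = σAT⁴ = 5.670×10⁻⁸×117.72×(1385.28)⁴ = 2.46×10⁷ W.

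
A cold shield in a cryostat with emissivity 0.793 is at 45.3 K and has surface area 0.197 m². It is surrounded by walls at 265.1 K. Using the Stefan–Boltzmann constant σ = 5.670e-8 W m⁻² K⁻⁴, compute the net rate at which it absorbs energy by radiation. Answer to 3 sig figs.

Area A = 0.197 m².
Net radiated power P_net = εσA(T⁴ − T₀⁴) = 0.793×5.670×10⁻⁸×0.197×(45.3⁴ − 265.1⁴).
T⁴ − T₀⁴ = 4.21107×10⁶ − 4.93900×10⁹ = -4.93479×10⁹ K⁴, so P_net = -43.7 W — negative, meaning a net gain of 43.7 W.

Net gain ≈ 43.7 W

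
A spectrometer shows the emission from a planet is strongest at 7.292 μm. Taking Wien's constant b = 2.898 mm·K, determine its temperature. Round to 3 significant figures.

T ≈ 397 K

Wien's law gives T = b/λ_max = (2.898×10⁻³ m·K)/(7.292×10⁻⁶ m) = 397 K.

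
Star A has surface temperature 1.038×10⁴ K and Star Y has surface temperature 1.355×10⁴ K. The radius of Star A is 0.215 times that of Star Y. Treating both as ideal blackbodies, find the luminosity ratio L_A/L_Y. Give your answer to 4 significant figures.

L_A/L_Y ≈ 0.01592

L ∝ R²T⁴, so L_A/L_Y = (R_A/R_Y)²(T_A/T_Y)⁴ = (0.215)² × (1.038×10⁴/1.355×10⁴)⁴ = 0.046225 × 0.344375 = 0.01592.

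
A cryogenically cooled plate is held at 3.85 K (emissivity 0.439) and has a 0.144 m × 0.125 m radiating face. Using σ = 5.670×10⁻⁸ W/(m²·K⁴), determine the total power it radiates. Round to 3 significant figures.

P ≈ 9.84×10⁻⁸ W

Area A = 0.144 × 0.125 = 0.018 m².
P = εσAT⁴ = 0.439 × 5.670×10⁻⁸ × 0.018 × (3.85)⁴ = 9.84×10⁻⁸ W.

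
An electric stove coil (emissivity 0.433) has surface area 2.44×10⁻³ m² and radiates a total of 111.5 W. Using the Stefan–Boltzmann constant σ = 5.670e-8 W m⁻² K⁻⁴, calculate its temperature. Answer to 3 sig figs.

Area A = 2.44×10⁻³ m².
P = εσAT⁴ ⇒ T = (P/(εσA))^(1/4) = (111.5/(0.433×5.670×10⁻⁸×2.44×10⁻³))^(1/4) = 1.17×10³ K.

T ≈ 1.17×10³ K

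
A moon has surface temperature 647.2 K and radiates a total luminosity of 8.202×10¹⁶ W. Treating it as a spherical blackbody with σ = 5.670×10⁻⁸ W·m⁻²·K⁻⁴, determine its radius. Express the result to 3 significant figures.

R ≈ 8.10×10⁵ m

L = 4πR²σT⁴ ⇒ R = √(L/(4πσT⁴)).
σT⁴ = 9948.03 W/m², so R = √(8.202×10¹⁶/(4π×9948.03)) = 8.10×10⁵ m.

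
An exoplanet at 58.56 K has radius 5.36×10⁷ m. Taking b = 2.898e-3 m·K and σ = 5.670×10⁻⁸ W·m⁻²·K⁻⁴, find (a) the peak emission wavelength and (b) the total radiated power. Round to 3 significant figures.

(a) λ_max = b/T = 2.898×10⁻³/58.56 = 4.949×10⁻⁵ m = 49.5 μm.
Surface area A = 4πR² = 4π(5.36×10⁷ m)² = 3.61027×10¹⁶ m².
(b) P = σAT⁴ = 5.670×10⁻⁸×3.61027×10¹⁶×(58.56)⁴ = 2.41×10¹⁶ W.

λ_max ≈ 49.5 μm; P ≈ 2.41×10¹⁶ W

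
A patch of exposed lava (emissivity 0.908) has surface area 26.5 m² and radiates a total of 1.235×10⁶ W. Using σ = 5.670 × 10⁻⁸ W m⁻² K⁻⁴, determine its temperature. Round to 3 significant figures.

T ≈ 975 K

Area A = 26.5 m².
P = εσAT⁴ ⇒ T = (P/(εσA))^(1/4) = (1.235×10⁶/(0.908×5.670×10⁻⁸×26.5))^(1/4) = 975 K.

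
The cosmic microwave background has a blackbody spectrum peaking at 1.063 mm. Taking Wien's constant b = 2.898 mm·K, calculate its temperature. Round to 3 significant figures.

T ≈ 2.73 K

Wien's law gives T = b/λ_max = (2.898×10⁻³ m·K)/(1.063×10⁻³ m) = 2.73 K.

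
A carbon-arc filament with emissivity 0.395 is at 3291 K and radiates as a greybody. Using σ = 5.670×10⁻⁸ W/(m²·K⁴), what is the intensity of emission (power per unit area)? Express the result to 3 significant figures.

Stefan–Boltzmann: I = εσT⁴ = 0.395 × 5.670×10⁻⁸ × (3291)⁴ = 2.63×10⁶ W/m².

I ≈ 2.63×10⁶ W/m²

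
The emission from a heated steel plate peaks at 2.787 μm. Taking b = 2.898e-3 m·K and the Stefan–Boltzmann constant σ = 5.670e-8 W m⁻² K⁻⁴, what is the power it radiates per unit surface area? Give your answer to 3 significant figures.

Wien's law: T = b/λ_max = 2.898×10⁻³/2.787×10⁻⁶ = 1039.83 K.
Then I = σT⁴ = 5.670×10⁻⁸×(1039.83)⁴ = 6.63×10⁴ W/m².

I ≈ 6.63×10⁴ W/m²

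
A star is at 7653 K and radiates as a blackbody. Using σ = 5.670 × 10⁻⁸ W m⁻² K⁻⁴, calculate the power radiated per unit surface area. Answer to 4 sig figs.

Stefan–Boltzmann: I = σT⁴ = 5.670×10⁻⁸ × (7653)⁴ = 1.945×10⁸ W/m².

I ≈ 1.945×10⁸ W/m²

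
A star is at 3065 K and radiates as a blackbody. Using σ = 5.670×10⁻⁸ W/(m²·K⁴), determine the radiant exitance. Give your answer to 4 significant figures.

Stefan–Boltzmann: I = σT⁴ = 5.670×10⁻⁸ × (3065)⁴ = 5.004×10⁶ W/m².

I ≈ 5.004×10⁶ W/m²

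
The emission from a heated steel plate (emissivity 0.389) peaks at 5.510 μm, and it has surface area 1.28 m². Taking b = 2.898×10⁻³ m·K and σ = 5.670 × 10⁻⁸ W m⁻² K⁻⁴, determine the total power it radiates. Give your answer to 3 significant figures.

Wien's law: T = b/λ_max = 2.898×10⁻³/5.510×10⁻⁶ = 525.953 K.
Area A = 1.28 m².
Then P = εσAT⁴ = 0.389×5.670×10⁻⁸×1.28×(525.953)⁴ = 2.16×10³ W.

P ≈ 2.16×10³ W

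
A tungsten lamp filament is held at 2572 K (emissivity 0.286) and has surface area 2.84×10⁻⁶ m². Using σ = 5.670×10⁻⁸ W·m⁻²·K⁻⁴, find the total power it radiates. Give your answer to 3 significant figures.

P ≈ 2.02 W

Area A = 2.84×10⁻⁶ m².
P = εσAT⁴ = 0.286 × 5.670×10⁻⁸ × 2.84×10⁻⁶ × (2572)⁴ = 2.02 W.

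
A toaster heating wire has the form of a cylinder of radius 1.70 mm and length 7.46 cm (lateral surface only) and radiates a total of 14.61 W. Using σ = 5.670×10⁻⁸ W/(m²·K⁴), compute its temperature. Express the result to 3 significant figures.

T ≈ 754 K

Lateral area A = 2πrL = 2π×1.70×10⁻³×0.0746 = 7.96834×10⁻⁴ m².
P = σAT⁴ ⇒ T = (P/(σA))^(1/4) = (14.61/(5.670×10⁻⁸×7.96834×10⁻⁴))^(1/4) = 754 K.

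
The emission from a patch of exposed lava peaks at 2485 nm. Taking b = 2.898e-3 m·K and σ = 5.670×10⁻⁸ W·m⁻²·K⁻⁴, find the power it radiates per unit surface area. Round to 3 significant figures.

Wien's law: T = b/λ_max = 2.898×10⁻³/2.485×10⁻⁶ = 1166.20 K.
Then I = σT⁴ = 5.670×10⁻⁸×(1166.20)⁴ = 1.05×10⁵ W/m².

I ≈ 1.05×10⁵ W/m²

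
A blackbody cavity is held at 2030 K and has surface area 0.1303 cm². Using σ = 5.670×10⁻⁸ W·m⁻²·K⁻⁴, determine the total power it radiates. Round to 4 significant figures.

Area A = 0.1303 cm² = 1.303×10⁻⁵ m².
P = σAT⁴ = 5.670×10⁻⁸ × 1.303×10⁻⁵ × (2030)⁴ = 12.55 W.

P ≈ 12.55 W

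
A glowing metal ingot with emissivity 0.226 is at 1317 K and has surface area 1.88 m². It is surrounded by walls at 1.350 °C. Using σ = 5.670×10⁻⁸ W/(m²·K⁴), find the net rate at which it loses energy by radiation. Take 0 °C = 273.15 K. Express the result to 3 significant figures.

Net loss ≈ 7.23×10⁴ W

Surroundings: T = 1.350 °C + 273.15 = 274.500 K.
Area A = 1.88 m².
Net radiated power P_net = εσA(T⁴ − T₀⁴) = 0.226×5.670×10⁻⁸×1.88×(1317⁴ − 274.500⁴).
T⁴ − T₀⁴ = 3.00845×10¹² − 5.67766×10⁹ = 3.00277×10¹² K⁴, so P_net = 7.23×10⁴ W.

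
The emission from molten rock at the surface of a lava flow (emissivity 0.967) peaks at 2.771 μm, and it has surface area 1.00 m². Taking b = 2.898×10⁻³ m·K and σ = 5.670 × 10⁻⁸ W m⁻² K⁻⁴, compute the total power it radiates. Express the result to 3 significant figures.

Wien's law: T = b/λ_max = 2.898×10⁻³/2.771×10⁻⁶ = 1045.83 K.
Area A = 1.00 m².
Then P = εσAT⁴ = 0.967×5.670×10⁻⁸×1.00×(1045.83)⁴ = 6.56×10⁴ W.

P ≈ 6.56×10⁴ W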